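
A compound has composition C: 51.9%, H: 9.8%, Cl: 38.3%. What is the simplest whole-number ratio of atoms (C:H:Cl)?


Assume 100 g of compound, divide each mass% by atomic mass to get moles, then normalize by the smallest to get a raw atom ratio.
Moles per 100 g: C: 51.9/12.011 = 4.321, H: 9.8/1.008 = 9.7222, Cl: 38.3/35.453 = 1.0803
Raw ratio (divide by min = 1.0803): C: 4.0, H: 9.0, Cl: 1.0
Multiply by 1 to clear fractions: C: 4.0 ~= 4, H: 9.0 ~= 9, Cl: 1.0 ~= 1
Reduce by GCD to get the simplest whole-number ratio:

4:9:1


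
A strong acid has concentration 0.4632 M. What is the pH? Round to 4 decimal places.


A strong acid dissociates completely, so [H+] equals the given concentration.
pH = -log10([H+]) = -log10(0.4632)
pH = 0.33423145, rounded to 4 dp:

0.3342


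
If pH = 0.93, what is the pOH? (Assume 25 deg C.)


At 25 deg C, pH + pOH = 14.
pOH = 14 - pH = 14 - 0.93
pOH = 13.07:

13.07


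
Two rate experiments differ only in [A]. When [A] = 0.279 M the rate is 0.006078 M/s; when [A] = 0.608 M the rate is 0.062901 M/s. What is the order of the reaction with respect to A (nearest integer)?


Rate is proportional to [A]^n, so rate2/rate1 = ([A]2/[A]1)^n. Take logs to solve for n.
rate2/rate1 = 0.062901 / 0.006078 = 10.349
[A]2/[A]1 = 0.608 / 0.279 = 2.1792
n = ln(10.349) / ln(2.1792) = 3.0
Nearest integer order:

3


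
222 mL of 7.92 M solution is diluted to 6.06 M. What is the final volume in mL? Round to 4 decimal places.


Dilution: M1*V1 = M2*V2, solve for V2.
V2 = M1*V1 / M2
V2 = 7.92 * 222 / 6.06
V2 = 1758.24 / 6.06
V2 = 290.13861386 mL, rounded to 4 dp:

290.1386 mL


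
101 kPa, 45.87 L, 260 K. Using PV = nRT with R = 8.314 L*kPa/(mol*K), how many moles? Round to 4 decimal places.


PV = nRT, solve for n = PV / (RT).
PV = 101 * 45.87 = 4632.87
RT = 8.314 * 260 = 2161.64
n = 4632.87 / 2161.64
n = 2.14321996 mol, rounded to 4 dp:

2.1432 mol


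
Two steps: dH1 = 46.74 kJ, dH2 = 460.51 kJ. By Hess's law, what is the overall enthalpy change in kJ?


Hess's law: enthalpy is a state function, so add the step enthalpies.
dH_total = dH1 + dH2 = 46.74 + (460.51)
dH_total = 507.25 kJ:

507.25 kJ


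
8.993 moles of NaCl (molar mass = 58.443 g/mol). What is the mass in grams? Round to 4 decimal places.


mass = n * M
mass = 8.993 * 58.443
mass = 525.577899 g, rounded to 4 dp:

525.5779 g


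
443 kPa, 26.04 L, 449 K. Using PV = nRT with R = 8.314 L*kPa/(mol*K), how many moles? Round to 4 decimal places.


PV = nRT, solve for n = PV / (RT).
PV = 443 * 26.04 = 11535.72
RT = 8.314 * 449 = 3732.986
n = 11535.72 / 3732.986
n = 3.0902125 mol, rounded to 4 dp:

3.0902 mol


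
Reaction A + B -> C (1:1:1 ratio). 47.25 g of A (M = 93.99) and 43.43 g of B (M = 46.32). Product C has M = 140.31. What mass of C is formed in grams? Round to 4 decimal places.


Find moles of each reactant; the smaller value is the limiting reagent in a 1:1:1 reaction, so moles_C equals moles of the limiter.
n_A = mass_A / M_A = 47.25 / 93.99 = 0.502713 mol
n_B = mass_B / M_B = 43.43 / 46.32 = 0.937608 mol
Limiting reagent: A (smaller), n_limiting = 0.502713 mol
mass_C = n_limiting * M_C = 0.502713 * 140.31
mass_C = 70.53566103 g, rounded to 4 dp:

70.5357 g


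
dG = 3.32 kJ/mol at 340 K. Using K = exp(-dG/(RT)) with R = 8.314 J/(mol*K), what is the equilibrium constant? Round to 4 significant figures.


dG is in kJ/mol; multiply by 1000 to match R in J/(mol*K).
RT = 8.314 * 340 = 2826.76 J/mol
exponent = -dG*1000 / (RT) = -(3.32*1000) / 2826.76 = -1.17448952
K = exp(-1.17448952)
K = 0.30897667, rounded to 4 significant figures:

0.3090


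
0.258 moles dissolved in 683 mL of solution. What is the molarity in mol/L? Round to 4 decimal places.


Convert volume to liters: V_L = V_mL / 1000.
V_L = 683 / 1000 = 0.683 L
M = n / V_L = 0.258 / 0.683
M = 0.37774524 mol/L, rounded to 4 dp:

0.3777 mol/L


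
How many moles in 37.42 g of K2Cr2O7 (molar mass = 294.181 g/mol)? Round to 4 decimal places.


n = mass / M
n = 37.42 / 294.181
n = 0.1272006 mol, rounded to 4 dp:

0.1272 mol


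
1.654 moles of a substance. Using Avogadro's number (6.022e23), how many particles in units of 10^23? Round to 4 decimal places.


N = n * NA, then divide by 1e23 for the requested units.
N / 1e23 = n * 6.022
N / 1e23 = 1.654 * 6.022
N / 1e23 = 9.960388, rounded to 4 dp:

9.9604


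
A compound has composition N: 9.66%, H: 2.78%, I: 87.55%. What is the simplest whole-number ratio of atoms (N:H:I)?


Assume 100 g of compound, divide each mass% by atomic mass to get moles, then normalize by the smallest to get a raw atom ratio.
Moles per 100 g: N: 9.66/14.007 = 0.6897, H: 2.78/1.008 = 2.7579, I: 87.55/126.904 = 0.6899
Raw ratio (divide by min = 0.6897): N: 1.0, H: 3.999, I: 1.0
Multiply by 1 to clear fractions: N: 1.0 ~= 1, H: 3.999 ~= 4, I: 1.0 ~= 1
Reduce by GCD to get the simplest whole-number ratio:

1:4:1


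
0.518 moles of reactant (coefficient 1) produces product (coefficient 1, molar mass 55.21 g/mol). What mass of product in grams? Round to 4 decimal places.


Use the coefficient ratio to convert reactant moles to product moles, then multiply by the product's molar mass.
moles_P = moles_R * (coeff_P / coeff_R) = 0.518 * (1/1) = 0.518
mass_P = moles_P * M_P = 0.518 * 55.21
mass_P = 28.59878 g, rounded to 4 dp:

28.5988 g


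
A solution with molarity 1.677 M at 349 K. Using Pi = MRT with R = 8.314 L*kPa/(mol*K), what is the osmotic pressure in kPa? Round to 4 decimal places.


Osmotic pressure (van't Hoff): Pi = M*R*T.
RT = 8.314 * 349 = 2901.586
Pi = 1.677 * 2901.586
Pi = 4865.959722 kPa, rounded to 4 dp:

4865.9597 kPa


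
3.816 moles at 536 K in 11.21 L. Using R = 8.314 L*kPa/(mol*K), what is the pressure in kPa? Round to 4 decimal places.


PV = nRT, solve for P = nRT / V.
nRT = 3.816 * 8.314 * 536 = 17005.2561
P = 17005.2561 / 11.21
P = 1516.97199822 kPa, rounded to 4 dp:

1516.9720 kPa


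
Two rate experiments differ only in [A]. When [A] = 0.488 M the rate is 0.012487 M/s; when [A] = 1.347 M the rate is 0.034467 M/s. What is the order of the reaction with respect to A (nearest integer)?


Rate is proportional to [A]^n, so rate2/rate1 = ([A]2/[A]1)^n. Take logs to solve for n.
rate2/rate1 = 0.034467 / 0.012487 = 2.7602
[A]2/[A]1 = 1.347 / 0.488 = 2.7602
n = ln(2.7602) / ln(2.7602) = 1.0
Nearest integer order:

1


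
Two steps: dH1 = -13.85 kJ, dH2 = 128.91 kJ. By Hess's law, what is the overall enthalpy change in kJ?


Hess's law: enthalpy is a state function, so add the step enthalpies.
dH_total = dH1 + dH2 = -13.85 + (128.91)
dH_total = 115.06 kJ:

115.06 kJ


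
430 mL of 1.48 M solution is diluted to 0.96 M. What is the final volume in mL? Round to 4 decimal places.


Dilution: M1*V1 = M2*V2, solve for V2.
V2 = M1*V1 / M2
V2 = 1.48 * 430 / 0.96
V2 = 636.4 / 0.96
V2 = 662.91666667 mL, rounded to 4 dp:

662.9167 mL


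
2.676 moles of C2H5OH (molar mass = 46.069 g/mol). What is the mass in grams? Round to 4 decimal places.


mass = n * M
mass = 2.676 * 46.069
mass = 123.280644 g, rounded to 4 dp:

123.2806 g


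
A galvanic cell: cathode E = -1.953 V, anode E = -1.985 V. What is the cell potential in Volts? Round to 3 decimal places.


Standard cell potential: E_cell = E_cathode - E_anode.
E_cell = -1.953 - (-1.985)
E_cell = 0.032 V, rounded to 3 dp:

0.032 V


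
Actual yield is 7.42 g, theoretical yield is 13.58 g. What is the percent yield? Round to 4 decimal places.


% yield = 100 * actual / theoretical
% yield = 100 * 7.42 / 13.58
% yield = 54.63917526 %, rounded to 4 dp:

54.6392 %


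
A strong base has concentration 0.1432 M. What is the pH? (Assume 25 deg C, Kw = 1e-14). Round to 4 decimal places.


A strong base dissociates completely, so [OH-] equals the given concentration.
pOH = -log10([OH-]) = -log10(0.1432) = 0.844057
pH = 14 - pOH = 14 - 0.844057
pH = 13.155943, rounded to 4 dp:

13.1559


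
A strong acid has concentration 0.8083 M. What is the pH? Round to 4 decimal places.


A strong acid dissociates completely, so [H+] equals the given concentration.
pH = -log10([H+]) = -log10(0.8083)
pH = 0.09242742, rounded to 4 dp:

0.0924


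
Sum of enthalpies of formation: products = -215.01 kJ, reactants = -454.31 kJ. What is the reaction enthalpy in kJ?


dH_rxn = sum(dH_f products) - sum(dH_f reactants)
dH_rxn = -215.01 - (-454.31)
dH_rxn = 239.3 kJ:

239.30 kJ


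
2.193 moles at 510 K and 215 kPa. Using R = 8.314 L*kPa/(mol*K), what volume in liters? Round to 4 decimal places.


PV = nRT, solve for V = nRT / P.
nRT = 2.193 * 8.314 * 510 = 9298.627
V = 9298.627 / 215
V = 43.24942791 L, rounded to 4 dp:

43.2494 L


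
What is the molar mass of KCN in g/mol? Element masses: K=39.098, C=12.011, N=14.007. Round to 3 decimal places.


M = sum(count * atomic_mass) over atoms.
M = 1*39.098 + 1*12.011 + 1*14.007
M = 39.098 + 12.011 + 14.007
M = 65.116 g/mol, rounded to 3 dp:

65.116 g/mol


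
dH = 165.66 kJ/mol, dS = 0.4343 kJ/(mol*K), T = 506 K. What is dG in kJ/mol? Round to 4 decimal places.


Gibbs: dG = dH - T*dS (consistent units, dS already in kJ/(mol*K)).
T*dS = 506 * 0.4343 = 219.7558
dG = 165.66 - (219.7558)
dG = -54.0958 kJ/mol, rounded to 4 dp:

-54.0958 kJ/mol


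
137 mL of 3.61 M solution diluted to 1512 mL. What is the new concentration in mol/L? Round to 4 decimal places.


Dilution: M1*V1 = M2*V2, solve for M2.
M2 = M1*V1 / V2
M2 = 3.61 * 137 / 1512
M2 = 494.57 / 1512
M2 = 0.32709656 mol/L, rounded to 4 dp:

0.3271 mol/L


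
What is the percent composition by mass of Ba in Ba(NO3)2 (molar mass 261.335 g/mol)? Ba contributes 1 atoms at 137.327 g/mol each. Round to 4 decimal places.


pct = 100 * (n_elem * M_elem) / M_total
mass_contribution = 1 * 137.327 = 137.327 g/mol
pct = 100 * 137.327 / 261.335
pct = 52.54826181 %, rounded to 4 dp:

52.5483 %


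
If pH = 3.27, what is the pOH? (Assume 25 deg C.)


At 25 deg C, pH + pOH = 14.
pOH = 14 - pH = 14 - 3.27
pOH = 10.73:

10.73


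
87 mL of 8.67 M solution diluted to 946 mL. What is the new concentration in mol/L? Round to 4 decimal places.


Dilution: M1*V1 = M2*V2, solve for M2.
M2 = M1*V1 / V2
M2 = 8.67 * 87 / 946
M2 = 754.29 / 946
M2 = 0.79734672 mol/L, rounded to 4 dp:

0.7973 mol/L


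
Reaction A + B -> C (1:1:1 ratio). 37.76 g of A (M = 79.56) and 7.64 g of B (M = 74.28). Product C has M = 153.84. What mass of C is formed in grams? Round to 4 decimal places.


Find moles of each reactant; the smaller value is the limiting reagent in a 1:1:1 reaction, so moles_C equals moles of the limiter.
n_A = mass_A / M_A = 37.76 / 79.56 = 0.47461 mol
n_B = mass_B / M_B = 7.64 / 74.28 = 0.102854 mol
Limiting reagent: B (smaller), n_limiting = 0.102854 mol
mass_C = n_limiting * M_C = 0.102854 * 153.84
mass_C = 15.82305936 g, rounded to 4 dp:

15.8231 g


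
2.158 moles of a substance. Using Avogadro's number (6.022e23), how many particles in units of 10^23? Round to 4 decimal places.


N = n * NA, then divide by 1e23 for the requested units.
N / 1e23 = n * 6.022
N / 1e23 = 2.158 * 6.022
N / 1e23 = 12.995476, rounded to 4 dp:

12.9955


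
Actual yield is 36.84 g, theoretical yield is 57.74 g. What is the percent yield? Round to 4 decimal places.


% yield = 100 * actual / theoretical
% yield = 100 * 36.84 / 57.74
% yield = 63.80325598 %, rounded to 4 dp:

63.8033 %


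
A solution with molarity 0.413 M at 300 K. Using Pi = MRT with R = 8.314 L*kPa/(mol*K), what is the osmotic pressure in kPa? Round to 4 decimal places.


Osmotic pressure (van't Hoff): Pi = M*R*T.
RT = 8.314 * 300 = 2494.2
Pi = 0.413 * 2494.2
Pi = 1030.1046 kPa, rounded to 4 dp:

1030.1046 kPa


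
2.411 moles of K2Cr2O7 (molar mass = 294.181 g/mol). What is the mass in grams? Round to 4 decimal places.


mass = n * M
mass = 2.411 * 294.181
mass = 709.270391 g, rounded to 4 dp:

709.2704 g


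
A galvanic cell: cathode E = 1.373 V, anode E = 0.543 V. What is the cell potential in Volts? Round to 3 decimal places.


Standard cell potential: E_cell = E_cathode - E_anode.
E_cell = 1.373 - (0.543)
E_cell = 0.83 V, rounded to 3 dp:

0.830 V


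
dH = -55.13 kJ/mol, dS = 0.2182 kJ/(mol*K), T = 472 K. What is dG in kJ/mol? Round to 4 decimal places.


Gibbs: dG = dH - T*dS (consistent units, dS already in kJ/(mol*K)).
T*dS = 472 * 0.2182 = 102.9904
dG = -55.13 - (102.9904)
dG = -158.1204 kJ/mol, rounded to 4 dp:

-158.1204 kJ/mol


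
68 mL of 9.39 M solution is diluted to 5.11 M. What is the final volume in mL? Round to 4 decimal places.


Dilution: M1*V1 = M2*V2, solve for V2.
V2 = M1*V1 / M2
V2 = 9.39 * 68 / 5.11
V2 = 638.52 / 5.11
V2 = 124.95499022 mL, rounded to 4 dp:

124.9550 mL


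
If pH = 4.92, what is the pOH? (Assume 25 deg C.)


At 25 deg C, pH + pOH = 14.
pOH = 14 - pH = 14 - 4.92
pOH = 9.08:

9.08


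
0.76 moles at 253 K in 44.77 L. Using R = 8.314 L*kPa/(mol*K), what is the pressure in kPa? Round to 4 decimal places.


PV = nRT, solve for P = nRT / V.
nRT = 0.76 * 8.314 * 253 = 1598.6159
P = 1598.6159 / 44.77
P = 35.70730176 kPa, rounded to 4 dp:

35.7073 kPa


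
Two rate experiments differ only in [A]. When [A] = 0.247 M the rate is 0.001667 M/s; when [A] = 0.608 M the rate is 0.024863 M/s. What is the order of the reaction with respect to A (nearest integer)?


Rate is proportional to [A]^n, so rate2/rate1 = ([A]2/[A]1)^n. Take logs to solve for n.
rate2/rate1 = 0.024863 / 0.001667 = 14.9148
[A]2/[A]1 = 0.608 / 0.247 = 2.4615
n = ln(14.9148) / ln(2.4615) = 3.0
Nearest integer order:

3


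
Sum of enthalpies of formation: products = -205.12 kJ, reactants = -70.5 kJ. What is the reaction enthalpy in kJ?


dH_rxn = sum(dH_f products) - sum(dH_f reactants)
dH_rxn = -205.12 - (-70.5)
dH_rxn = -134.62 kJ:

-134.62 kJ


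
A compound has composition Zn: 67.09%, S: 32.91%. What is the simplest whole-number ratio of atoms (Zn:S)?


Assume 100 g of compound, divide each mass% by atomic mass to get moles, then normalize by the smallest to get a raw atom ratio.
Moles per 100 g: Zn: 67.09/65.38 = 1.0262, S: 32.91/32.065 = 1.0264
Raw ratio (divide by min = 1.0262): Zn: 1.0, S: 1.0
Multiply by 1 to clear fractions: Zn: 1.0 ~= 1, S: 1.0 ~= 1
Reduce by GCD to get the simplest whole-number ratio:

1:1


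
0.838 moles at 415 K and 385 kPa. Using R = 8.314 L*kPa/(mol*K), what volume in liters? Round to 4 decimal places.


PV = nRT, solve for V = nRT / P.
nRT = 0.838 * 8.314 * 415 = 2891.3598
V = 2891.3598 / 385
V = 7.51002545 L, rounded to 4 dp:

7.5100 L


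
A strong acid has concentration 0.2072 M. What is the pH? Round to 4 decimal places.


A strong acid dissociates completely, so [H+] equals the given concentration.
pH = -log10([H+]) = -log10(0.2072)
pH = 0.68361025, rounded to 4 dp:

0.6836


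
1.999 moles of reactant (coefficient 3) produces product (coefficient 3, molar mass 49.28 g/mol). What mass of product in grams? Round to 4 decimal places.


Use the coefficient ratio to convert reactant moles to product moles, then multiply by the product's molar mass.
moles_P = moles_R * (coeff_P / coeff_R) = 1.999 * (3/3) = 1.999
mass_P = moles_P * M_P = 1.999 * 49.28
mass_P = 98.51072 g, rounded to 4 dp:

98.5107 g


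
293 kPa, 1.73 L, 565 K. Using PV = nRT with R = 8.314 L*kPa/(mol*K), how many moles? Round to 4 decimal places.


PV = nRT, solve for n = PV / (RT).
PV = 293 * 1.73 = 506.89
RT = 8.314 * 565 = 4697.41
n = 506.89 / 4697.41
n = 0.1079084 mol, rounded to 4 dp:

0.1079 mol


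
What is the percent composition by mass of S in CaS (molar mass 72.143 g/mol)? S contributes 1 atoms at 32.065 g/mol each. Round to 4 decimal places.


pct = 100 * (n_elem * M_elem) / M_total
mass_contribution = 1 * 32.065 = 32.065 g/mol
pct = 100 * 32.065 / 72.143
pct = 44.44644664 %, rounded to 4 dp:

44.4464 %


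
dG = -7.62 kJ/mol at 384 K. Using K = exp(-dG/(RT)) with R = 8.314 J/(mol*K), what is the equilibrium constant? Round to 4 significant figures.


dG is in kJ/mol; multiply by 1000 to match R in J/(mol*K).
RT = 8.314 * 384 = 3192.576 J/mol
exponent = -dG*1000 / (RT) = -(-7.62*1000) / 3192.576 = 2.38678735
K = exp(2.38678735)
K = 10.878489, rounded to 4 significant figures:

10.88


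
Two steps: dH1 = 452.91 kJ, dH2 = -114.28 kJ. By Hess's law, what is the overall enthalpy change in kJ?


Hess's law: enthalpy is a state function, so add the step enthalpies.
dH_total = dH1 + dH2 = 452.91 + (-114.28)
dH_total = 338.63 kJ:

338.63 kJ


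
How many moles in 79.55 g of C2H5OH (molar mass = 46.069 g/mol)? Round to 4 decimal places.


n = mass / M
n = 79.55 / 46.069
n = 1.72675769 mol, rounded to 4 dp:

1.7268 mol


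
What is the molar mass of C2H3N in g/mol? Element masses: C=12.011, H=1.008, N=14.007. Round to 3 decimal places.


M = sum(count * atomic_mass) over atoms.
M = 2*12.011 + 3*1.008 + 1*14.007
M = 24.022 + 3.024 + 14.007
M = 41.053 g/mol, rounded to 3 dp:

41.053 g/mol


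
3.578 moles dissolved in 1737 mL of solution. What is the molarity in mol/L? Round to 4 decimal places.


Convert volume to liters: V_L = V_mL / 1000.
V_L = 1737 / 1000 = 1.737 L
M = n / V_L = 3.578 / 1.737
M = 2.05987334 mol/L, rounded to 4 dp:

2.0599 mol/L


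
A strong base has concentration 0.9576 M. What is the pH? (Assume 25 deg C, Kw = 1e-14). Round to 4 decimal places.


A strong base dissociates completely, so [OH-] equals the given concentration.
pOH = -log10([OH-]) = -log10(0.9576) = 0.018816
pH = 14 - pOH = 14 - 0.018816
pH = 13.981184, rounded to 4 dp:

13.9812


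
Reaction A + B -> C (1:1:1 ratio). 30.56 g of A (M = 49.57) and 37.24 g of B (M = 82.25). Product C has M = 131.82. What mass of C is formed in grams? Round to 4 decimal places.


Find moles of each reactant; the smaller value is the limiting reagent in a 1:1:1 reaction, so moles_C equals moles of the limiter.
n_A = mass_A / M_A = 30.56 / 49.57 = 0.616502 mol
n_B = mass_B / M_B = 37.24 / 82.25 = 0.452766 mol
Limiting reagent: B (smaller), n_limiting = 0.452766 mol
mass_C = n_limiting * M_C = 0.452766 * 131.82
mass_C = 59.68361412 g, rounded to 4 dp:

59.6836 g


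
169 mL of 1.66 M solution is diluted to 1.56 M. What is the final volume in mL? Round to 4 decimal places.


Dilution: M1*V1 = M2*V2, solve for V2.
V2 = M1*V1 / M2
V2 = 1.66 * 169 / 1.56
V2 = 280.54 / 1.56
V2 = 179.83333333 mL, rounded to 4 dp:

179.8333 mL


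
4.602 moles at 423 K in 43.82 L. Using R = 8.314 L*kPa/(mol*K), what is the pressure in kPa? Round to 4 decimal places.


PV = nRT, solve for P = nRT / V.
nRT = 4.602 * 8.314 * 423 = 16184.4148
P = 16184.4148 / 43.82
P = 369.33853948 kPa, rounded to 4 dp:

369.3385 kPa


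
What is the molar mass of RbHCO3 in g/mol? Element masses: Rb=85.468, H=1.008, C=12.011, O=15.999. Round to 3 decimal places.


M = sum(count * atomic_mass) over atoms.
M = 1*85.468 + 1*1.008 + 1*12.011 + 3*15.999
M = 85.468 + 1.008 + 12.011 + 47.997
M = 146.484 g/mol, rounded to 3 dp:

146.484 g/mol


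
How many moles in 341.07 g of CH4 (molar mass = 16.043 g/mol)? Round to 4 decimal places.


n = mass / M
n = 341.07 / 16.043
n = 21.25973945 mol, rounded to 4 dp:

21.2597 mol


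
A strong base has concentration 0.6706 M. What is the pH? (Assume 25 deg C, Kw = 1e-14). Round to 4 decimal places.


A strong base dissociates completely, so [OH-] equals the given concentration.
pOH = -log10([OH-]) = -log10(0.6706) = 0.173536
pH = 14 - pOH = 14 - 0.173536
pH = 13.826464, rounded to 4 dp:

13.8265


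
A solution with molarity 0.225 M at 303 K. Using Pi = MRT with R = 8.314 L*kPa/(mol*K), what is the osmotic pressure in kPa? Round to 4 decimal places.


Osmotic pressure (van't Hoff): Pi = M*R*T.
RT = 8.314 * 303 = 2519.142
Pi = 0.225 * 2519.142
Pi = 566.80695 kPa, rounded to 4 dp:

566.8070 kPa


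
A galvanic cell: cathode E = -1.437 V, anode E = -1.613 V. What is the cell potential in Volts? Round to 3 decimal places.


Standard cell potential: E_cell = E_cathode - E_anode.
E_cell = -1.437 - (-1.613)
E_cell = 0.176 V, rounded to 3 dp:

0.176 V


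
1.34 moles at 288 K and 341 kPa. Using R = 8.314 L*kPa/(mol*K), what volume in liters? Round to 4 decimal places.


PV = nRT, solve for V = nRT / P.
nRT = 1.34 * 8.314 * 288 = 3208.5389
V = 3208.5389 / 341
V = 9.40920499 L, rounded to 4 dp:

9.4092 L


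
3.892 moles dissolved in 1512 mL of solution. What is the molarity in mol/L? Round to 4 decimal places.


Convert volume to liters: V_L = V_mL / 1000.
V_L = 1512 / 1000 = 1.512 L
M = n / V_L = 3.892 / 1.512
M = 2.57407407 mol/L, rounded to 4 dp:

2.5741 mol/L


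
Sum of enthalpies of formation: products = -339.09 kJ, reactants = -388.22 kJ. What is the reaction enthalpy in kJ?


dH_rxn = sum(dH_f products) - sum(dH_f reactants)
dH_rxn = -339.09 - (-388.22)
dH_rxn = 49.13 kJ:

49.13 kJ


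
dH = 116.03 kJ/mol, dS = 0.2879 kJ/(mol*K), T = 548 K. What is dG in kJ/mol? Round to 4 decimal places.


Gibbs: dG = dH - T*dS (consistent units, dS already in kJ/(mol*K)).
T*dS = 548 * 0.2879 = 157.7692
dG = 116.03 - (157.7692)
dG = -41.7392 kJ/mol, rounded to 4 dp:

-41.7392 kJ/mol


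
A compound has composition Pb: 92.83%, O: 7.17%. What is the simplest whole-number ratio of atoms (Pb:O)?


Assume 100 g of compound, divide each mass% by atomic mass to get moles, then normalize by the smallest to get a raw atom ratio.
Moles per 100 g: Pb: 92.83/207.2 = 0.448, O: 7.17/15.999 = 0.4482
Raw ratio (divide by min = 0.448): Pb: 1.0, O: 1.0
Multiply by 1 to clear fractions: Pb: 1.0 ~= 1, O: 1.0 ~= 1
Reduce by GCD to get the simplest whole-number ratio:

1:1


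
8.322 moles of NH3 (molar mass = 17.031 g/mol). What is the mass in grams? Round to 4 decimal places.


mass = n * M
mass = 8.322 * 17.031
mass = 141.731982 g, rounded to 4 dp:

141.7320 g


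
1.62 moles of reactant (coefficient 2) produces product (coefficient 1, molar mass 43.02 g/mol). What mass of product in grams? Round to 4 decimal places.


Use the coefficient ratio to convert reactant moles to product moles, then multiply by the product's molar mass.
moles_P = moles_R * (coeff_P / coeff_R) = 1.62 * (1/2) = 0.81
mass_P = moles_P * M_P = 0.81 * 43.02
mass_P = 34.8462 g, rounded to 4 dp:

34.8462 g


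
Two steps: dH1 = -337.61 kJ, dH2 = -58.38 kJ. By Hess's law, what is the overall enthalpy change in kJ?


Hess's law: enthalpy is a state function, so add the step enthalpies.
dH_total = dH1 + dH2 = -337.61 + (-58.38)
dH_total = -395.99 kJ:

-395.99 kJ


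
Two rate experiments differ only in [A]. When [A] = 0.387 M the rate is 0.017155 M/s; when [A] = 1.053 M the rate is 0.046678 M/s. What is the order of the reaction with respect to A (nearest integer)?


Rate is proportional to [A]^n, so rate2/rate1 = ([A]2/[A]1)^n. Take logs to solve for n.
rate2/rate1 = 0.046678 / 0.017155 = 2.721
[A]2/[A]1 = 1.053 / 0.387 = 2.7209
n = ln(2.721) / ln(2.7209) = 1.0
Nearest integer order:

1


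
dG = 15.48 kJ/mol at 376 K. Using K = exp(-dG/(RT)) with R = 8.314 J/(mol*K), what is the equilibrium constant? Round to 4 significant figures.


dG is in kJ/mol; multiply by 1000 to match R in J/(mol*K).
RT = 8.314 * 376 = 3126.064 J/mol
exponent = -dG*1000 / (RT) = -(15.48*1000) / 3126.064 = -4.95191397
K = exp(-4.95191397)
K = 0.0070698645, rounded to 4 significant figures:

0.007070


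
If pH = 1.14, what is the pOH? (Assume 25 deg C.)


At 25 deg C, pH + pOH = 14.
pOH = 14 - pH = 14 - 1.14
pOH = 12.86:

12.86


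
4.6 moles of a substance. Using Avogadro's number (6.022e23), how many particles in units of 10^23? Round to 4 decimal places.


N = n * NA, then divide by 1e23 for the requested units.
N / 1e23 = n * 6.022
N / 1e23 = 4.6 * 6.022
N / 1e23 = 27.7012, rounded to 4 dp:

27.7012


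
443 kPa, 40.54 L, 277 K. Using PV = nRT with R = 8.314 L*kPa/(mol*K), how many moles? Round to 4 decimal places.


PV = nRT, solve for n = PV / (RT).
PV = 443 * 40.54 = 17959.22
RT = 8.314 * 277 = 2302.978
n = 17959.22 / 2302.978
n = 7.79825947 mol, rounded to 4 dp:

7.7983 mol


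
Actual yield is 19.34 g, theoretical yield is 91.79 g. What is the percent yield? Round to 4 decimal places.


% yield = 100 * actual / theoretical
% yield = 100 * 19.34 / 91.79
% yield = 21.06983332 %, rounded to 4 dp:

21.0698 %


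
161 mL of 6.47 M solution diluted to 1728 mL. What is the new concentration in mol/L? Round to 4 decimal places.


Dilution: M1*V1 = M2*V2, solve for M2.
M2 = M1*V1 / V2
M2 = 6.47 * 161 / 1728
M2 = 1041.67 / 1728
M2 = 0.60281829 mol/L, rounded to 4 dp:

0.6028 mol/L


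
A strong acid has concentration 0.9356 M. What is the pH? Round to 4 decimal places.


A strong acid dissociates completely, so [H+] equals the given concentration.
pH = -log10([H+]) = -log10(0.9356)
pH = 0.02890979, rounded to 4 dp:

0.0289


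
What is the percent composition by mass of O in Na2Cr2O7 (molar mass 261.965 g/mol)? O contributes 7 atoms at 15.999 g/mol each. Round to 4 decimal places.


pct = 100 * (n_elem * M_elem) / M_total
mass_contribution = 7 * 15.999 = 111.993 g/mol
pct = 100 * 111.993 / 261.965
pct = 42.75113088 %, rounded to 4 dp:

42.7511 %


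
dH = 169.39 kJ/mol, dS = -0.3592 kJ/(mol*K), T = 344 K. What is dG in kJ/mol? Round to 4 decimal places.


Gibbs: dG = dH - T*dS (consistent units, dS already in kJ/(mol*K)).
T*dS = 344 * -0.3592 = -123.5648
dG = 169.39 - (-123.5648)
dG = 292.9548 kJ/mol, rounded to 4 dp:

292.9548 kJ/mol


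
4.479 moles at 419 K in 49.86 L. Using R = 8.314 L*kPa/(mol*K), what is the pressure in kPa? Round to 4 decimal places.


PV = nRT, solve for P = nRT / V.
nRT = 4.479 * 8.314 * 419 = 15602.8921
P = 15602.8921 / 49.86
P = 312.93405736 kPa, rounded to 4 dp:

312.9341 kPa


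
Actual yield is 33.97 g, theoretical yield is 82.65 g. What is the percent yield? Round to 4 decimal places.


% yield = 100 * actual / theoretical
% yield = 100 * 33.97 / 82.65
% yield = 41.10102843 %, rounded to 4 dp:

41.1010 %


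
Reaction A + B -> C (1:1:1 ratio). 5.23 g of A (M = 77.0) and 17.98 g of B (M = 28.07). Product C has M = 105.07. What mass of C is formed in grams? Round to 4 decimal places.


Find moles of each reactant; the smaller value is the limiting reagent in a 1:1:1 reaction, so moles_C equals moles of the limiter.
n_A = mass_A / M_A = 5.23 / 77.0 = 0.067922 mol
n_B = mass_B / M_B = 17.98 / 28.07 = 0.640542 mol
Limiting reagent: A (smaller), n_limiting = 0.067922 mol
mass_C = n_limiting * M_C = 0.067922 * 105.07
mass_C = 7.13656454 g, rounded to 4 dp:

7.1366 g


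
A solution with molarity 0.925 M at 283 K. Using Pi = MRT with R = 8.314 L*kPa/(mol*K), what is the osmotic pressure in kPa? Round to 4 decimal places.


Osmotic pressure (van't Hoff): Pi = M*R*T.
RT = 8.314 * 283 = 2352.862
Pi = 0.925 * 2352.862
Pi = 2176.39735 kPa, rounded to 4 dp:

2176.3974 kPa


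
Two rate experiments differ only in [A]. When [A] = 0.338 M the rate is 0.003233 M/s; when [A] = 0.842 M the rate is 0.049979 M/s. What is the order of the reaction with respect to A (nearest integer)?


Rate is proportional to [A]^n, so rate2/rate1 = ([A]2/[A]1)^n. Take logs to solve for n.
rate2/rate1 = 0.049979 / 0.003233 = 15.459
[A]2/[A]1 = 0.842 / 0.338 = 2.4911
n = ln(15.459) / ln(2.4911) = 3.0
Nearest integer order:

3


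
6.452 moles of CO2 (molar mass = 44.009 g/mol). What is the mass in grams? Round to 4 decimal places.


mass = n * M
mass = 6.452 * 44.009
mass = 283.946068 g, rounded to 4 dp:

283.9461 g


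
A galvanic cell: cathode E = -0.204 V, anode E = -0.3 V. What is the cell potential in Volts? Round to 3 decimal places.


Standard cell potential: E_cell = E_cathode - E_anode.
E_cell = -0.204 - (-0.3)
E_cell = 0.096 V, rounded to 3 dp:

0.096 V


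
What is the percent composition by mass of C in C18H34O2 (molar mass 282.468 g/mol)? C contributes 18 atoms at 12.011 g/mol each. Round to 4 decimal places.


pct = 100 * (n_elem * M_elem) / M_total
mass_contribution = 18 * 12.011 = 216.198 g/mol
pct = 100 * 216.198 / 282.468
pct = 76.53893538 %, rounded to 4 dp:

76.5389 %


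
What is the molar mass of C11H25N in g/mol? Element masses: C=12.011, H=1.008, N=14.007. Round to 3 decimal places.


M = sum(count * atomic_mass) over atoms.
M = 11*12.011 + 25*1.008 + 1*14.007
M = 132.121 + 25.2 + 14.007
M = 171.328 g/mol, rounded to 3 dp:

171.328 g/mol


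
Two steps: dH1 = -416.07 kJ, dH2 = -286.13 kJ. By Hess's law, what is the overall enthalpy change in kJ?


Hess's law: enthalpy is a state function, so add the step enthalpies.
dH_total = dH1 + dH2 = -416.07 + (-286.13)
dH_total = -702.2 kJ:

-702.20 kJ


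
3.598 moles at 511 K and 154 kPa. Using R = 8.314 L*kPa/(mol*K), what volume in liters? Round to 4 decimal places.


PV = nRT, solve for V = nRT / P.
nRT = 3.598 * 8.314 * 511 = 15285.9375
V = 15285.9375 / 154
V = 99.25933442 L, rounded to 4 dp:

99.2593 L


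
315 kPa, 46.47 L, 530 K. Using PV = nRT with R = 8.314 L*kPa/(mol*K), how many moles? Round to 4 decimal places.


PV = nRT, solve for n = PV / (RT).
PV = 315 * 46.47 = 14638.05
RT = 8.314 * 530 = 4406.42
n = 14638.05 / 4406.42
n = 3.32198247 mol, rounded to 4 dp:

3.3220 mol


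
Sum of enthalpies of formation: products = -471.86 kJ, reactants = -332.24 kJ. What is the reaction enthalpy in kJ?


dH_rxn = sum(dH_f products) - sum(dH_f reactants)
dH_rxn = -471.86 - (-332.24)
dH_rxn = -139.62 kJ:

-139.62 kJ


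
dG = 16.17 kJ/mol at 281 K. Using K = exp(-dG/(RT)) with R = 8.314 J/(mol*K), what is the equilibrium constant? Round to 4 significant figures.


dG is in kJ/mol; multiply by 1000 to match R in J/(mol*K).
RT = 8.314 * 281 = 2336.234 J/mol
exponent = -dG*1000 / (RT) = -(16.17*1000) / 2336.234 = -6.92139572
K = exp(-6.92139572)
K = 0.00098645217, rounded to 4 significant figures:

0.0009865


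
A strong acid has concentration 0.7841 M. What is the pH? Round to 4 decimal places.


A strong acid dissociates completely, so [H+] equals the given concentration.
pH = -log10([H+]) = -log10(0.7841)
pH = 0.10562855, rounded to 4 dp:

0.1056


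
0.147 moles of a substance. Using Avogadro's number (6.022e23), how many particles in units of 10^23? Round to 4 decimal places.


N = n * NA, then divide by 1e23 for the requested units.
N / 1e23 = n * 6.022
N / 1e23 = 0.147 * 6.022
N / 1e23 = 0.885234, rounded to 4 dp:

0.8852


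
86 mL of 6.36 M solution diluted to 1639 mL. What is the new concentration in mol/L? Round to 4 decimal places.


Dilution: M1*V1 = M2*V2, solve for M2.
M2 = M1*V1 / V2
M2 = 6.36 * 86 / 1639
M2 = 546.96 / 1639
M2 = 0.33371568 mol/L, rounded to 4 dp:

0.3337 mol/L


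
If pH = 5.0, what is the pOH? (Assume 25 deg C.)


At 25 deg C, pH + pOH = 14.
pOH = 14 - pH = 14 - 5.0
pOH = 9.0:

9.00


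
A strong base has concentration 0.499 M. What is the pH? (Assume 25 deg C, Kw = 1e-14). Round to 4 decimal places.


A strong base dissociates completely, so [OH-] equals the given concentration.
pOH = -log10([OH-]) = -log10(0.499) = 0.301899
pH = 14 - pOH = 14 - 0.301899
pH = 13.698101, rounded to 4 dp:

13.6981


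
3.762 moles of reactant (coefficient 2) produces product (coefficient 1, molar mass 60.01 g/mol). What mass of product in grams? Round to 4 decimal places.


Use the coefficient ratio to convert reactant moles to product moles, then multiply by the product's molar mass.
moles_P = moles_R * (coeff_P / coeff_R) = 3.762 * (1/2) = 1.881
mass_P = moles_P * M_P = 1.881 * 60.01
mass_P = 112.87881 g, rounded to 4 dp:

112.8788 g


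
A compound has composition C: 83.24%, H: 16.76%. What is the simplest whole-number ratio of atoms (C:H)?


Assume 100 g of compound, divide each mass% by atomic mass to get moles, then normalize by the smallest to get a raw atom ratio.
Moles per 100 g: C: 83.24/12.011 = 6.9303, H: 16.76/1.008 = 16.627
Raw ratio (divide by min = 6.9303): C: 1.0, H: 2.399
Multiply by 5 to clear fractions: C: 5.0 ~= 5, H: 11.996 ~= 12
Reduce by GCD to get the simplest whole-number ratio:

5:12


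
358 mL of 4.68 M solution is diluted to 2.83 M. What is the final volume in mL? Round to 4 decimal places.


Dilution: M1*V1 = M2*V2, solve for V2.
V2 = M1*V1 / M2
V2 = 4.68 * 358 / 2.83
V2 = 1675.44 / 2.83
V2 = 592.02826855 mL, rounded to 4 dp:

592.0283 mL


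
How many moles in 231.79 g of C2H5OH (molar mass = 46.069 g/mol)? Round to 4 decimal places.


n = mass / M
n = 231.79 / 46.069
n = 5.03136599 mol, rounded to 4 dp:

5.0314 mol


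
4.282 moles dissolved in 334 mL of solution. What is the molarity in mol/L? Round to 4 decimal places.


Convert volume to liters: V_L = V_mL / 1000.
V_L = 334 / 1000 = 0.334 L
M = n / V_L = 4.282 / 0.334
M = 12.82035928 mol/L, rounded to 4 dp:

12.8204 mol/L


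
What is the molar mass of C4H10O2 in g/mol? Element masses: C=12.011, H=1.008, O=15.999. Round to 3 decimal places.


M = sum(count * atomic_mass) over atoms.
M = 4*12.011 + 10*1.008 + 2*15.999
M = 48.044 + 10.08 + 31.998
M = 90.122 g/mol, rounded to 3 dp:

90.122 g/mol


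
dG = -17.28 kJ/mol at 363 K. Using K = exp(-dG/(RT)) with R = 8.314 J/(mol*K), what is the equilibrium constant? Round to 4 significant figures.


dG is in kJ/mol; multiply by 1000 to match R in J/(mol*K).
RT = 8.314 * 363 = 3017.982 J/mol
exponent = -dG*1000 / (RT) = -(-17.28*1000) / 3017.982 = 5.72568027
K = exp(5.72568027)
K = 306.64179, rounded to 4 significant figures:

306.6


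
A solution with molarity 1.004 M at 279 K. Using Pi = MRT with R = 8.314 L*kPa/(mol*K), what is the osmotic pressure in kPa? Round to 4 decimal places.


Osmotic pressure (van't Hoff): Pi = M*R*T.
RT = 8.314 * 279 = 2319.606
Pi = 1.004 * 2319.606
Pi = 2328.884424 kPa, rounded to 4 dp:

2328.8844 kPa


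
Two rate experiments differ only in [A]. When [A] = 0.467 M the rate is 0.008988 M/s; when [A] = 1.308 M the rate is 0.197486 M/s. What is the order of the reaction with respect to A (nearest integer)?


Rate is proportional to [A]^n, so rate2/rate1 = ([A]2/[A]1)^n. Take logs to solve for n.
rate2/rate1 = 0.197486 / 0.008988 = 21.9722
[A]2/[A]1 = 1.308 / 0.467 = 2.8009
n = ln(21.9722) / ln(2.8009) = 3.0
Nearest integer order:

3


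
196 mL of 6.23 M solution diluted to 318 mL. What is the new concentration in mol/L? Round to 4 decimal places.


Dilution: M1*V1 = M2*V2, solve for M2.
M2 = M1*V1 / V2
M2 = 6.23 * 196 / 318
M2 = 1221.08 / 318
M2 = 3.83987421 mol/L, rounded to 4 dp:

3.8399 mol/L


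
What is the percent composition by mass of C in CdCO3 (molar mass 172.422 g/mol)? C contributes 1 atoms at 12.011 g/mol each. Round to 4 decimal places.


pct = 100 * (n_elem * M_elem) / M_total
mass_contribution = 1 * 12.011 = 12.011 g/mol
pct = 100 * 12.011 / 172.422
pct = 6.96604842 %, rounded to 4 dp:

6.9660 %


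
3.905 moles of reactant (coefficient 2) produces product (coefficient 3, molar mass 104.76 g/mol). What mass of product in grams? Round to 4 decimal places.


Use the coefficient ratio to convert reactant moles to product moles, then multiply by the product's molar mass.
moles_P = moles_R * (coeff_P / coeff_R) = 3.905 * (3/2) = 5.8575
mass_P = moles_P * M_P = 5.8575 * 104.76
mass_P = 613.6317 g, rounded to 4 dp:

613.6317 g


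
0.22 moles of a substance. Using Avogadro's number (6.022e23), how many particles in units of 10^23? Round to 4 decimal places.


N = n * NA, then divide by 1e23 for the requested units.
N / 1e23 = n * 6.022
N / 1e23 = 0.22 * 6.022
N / 1e23 = 1.32484, rounded to 4 dp:

1.3248


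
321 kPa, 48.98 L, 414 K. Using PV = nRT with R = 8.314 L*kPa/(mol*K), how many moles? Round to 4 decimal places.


PV = nRT, solve for n = PV / (RT).
PV = 321 * 48.98 = 15722.58
RT = 8.314 * 414 = 3441.996
n = 15722.58 / 3441.996
n = 4.56786702 mol, rounded to 4 dp:

4.5679 mol


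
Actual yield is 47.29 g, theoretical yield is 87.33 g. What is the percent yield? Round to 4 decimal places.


% yield = 100 * actual / theoretical
% yield = 100 * 47.29 / 87.33
% yield = 54.15092179 %, rounded to 4 dp:

54.1509 %


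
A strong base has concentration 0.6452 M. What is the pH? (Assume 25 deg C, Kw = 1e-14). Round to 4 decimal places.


A strong base dissociates completely, so [OH-] equals the given concentration.
pOH = -log10([OH-]) = -log10(0.6452) = 0.190306
pH = 14 - pOH = 14 - 0.190306
pH = 13.809694, rounded to 4 dp:

13.8097


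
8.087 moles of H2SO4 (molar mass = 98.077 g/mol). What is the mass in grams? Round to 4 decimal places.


mass = n * M
mass = 8.087 * 98.077
mass = 793.148699 g, rounded to 4 dp:

793.1487 g


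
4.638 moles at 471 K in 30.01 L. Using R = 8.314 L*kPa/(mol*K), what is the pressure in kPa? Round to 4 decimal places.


PV = nRT, solve for P = nRT / V.
nRT = 4.638 * 8.314 * 471 = 18161.9164
P = 18161.9164 / 30.01
P = 605.19548151 kPa, rounded to 4 dp:

605.1955 kPa


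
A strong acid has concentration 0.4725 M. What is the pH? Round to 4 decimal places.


A strong acid dissociates completely, so [H+] equals the given concentration.
pH = -log10([H+]) = -log10(0.4725)
pH = 0.32559819, rounded to 4 dp:

0.3256


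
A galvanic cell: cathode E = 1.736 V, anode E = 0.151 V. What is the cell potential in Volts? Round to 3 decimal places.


Standard cell potential: E_cell = E_cathode - E_anode.
E_cell = 1.736 - (0.151)
E_cell = 1.585 V, rounded to 3 dp:

1.585 V


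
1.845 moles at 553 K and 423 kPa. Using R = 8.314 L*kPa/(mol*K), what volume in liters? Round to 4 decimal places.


PV = nRT, solve for V = nRT / P.
nRT = 1.845 * 8.314 * 553 = 8482.6495
V = 8482.6495 / 423
V = 20.05354492 L, rounded to 4 dp:

20.0535 L


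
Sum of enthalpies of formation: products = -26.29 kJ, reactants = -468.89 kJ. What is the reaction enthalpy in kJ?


dH_rxn = sum(dH_f products) - sum(dH_f reactants)
dH_rxn = -26.29 - (-468.89)
dH_rxn = 442.6 kJ:

442.60 kJ


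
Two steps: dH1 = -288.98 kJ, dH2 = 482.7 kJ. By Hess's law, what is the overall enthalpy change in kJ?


Hess's law: enthalpy is a state function, so add the step enthalpies.
dH_total = dH1 + dH2 = -288.98 + (482.7)
dH_total = 193.72 kJ:

193.72 kJ


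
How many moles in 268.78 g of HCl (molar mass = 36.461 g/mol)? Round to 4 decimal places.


n = mass / M
n = 268.78 / 36.461
n = 7.37171224 mol, rounded to 4 dp:

7.3717 mol


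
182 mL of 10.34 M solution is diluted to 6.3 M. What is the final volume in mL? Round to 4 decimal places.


Dilution: M1*V1 = M2*V2, solve for V2.
V2 = M1*V1 / M2
V2 = 10.34 * 182 / 6.3
V2 = 1881.88 / 6.3
V2 = 298.71111111 mL, rounded to 4 dp:

298.7111 mL


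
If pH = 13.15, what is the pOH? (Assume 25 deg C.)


At 25 deg C, pH + pOH = 14.
pOH = 14 - pH = 14 - 13.15
pOH = 0.85:

0.85


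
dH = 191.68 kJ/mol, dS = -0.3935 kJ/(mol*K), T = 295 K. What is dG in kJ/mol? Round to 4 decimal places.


Gibbs: dG = dH - T*dS (consistent units, dS already in kJ/(mol*K)).
T*dS = 295 * -0.3935 = -116.0825
dG = 191.68 - (-116.0825)
dG = 307.7625 kJ/mol, rounded to 4 dp:

307.7625 kJ/mol


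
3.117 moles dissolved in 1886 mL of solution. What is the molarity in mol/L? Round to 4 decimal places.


Convert volume to liters: V_L = V_mL / 1000.
V_L = 1886 / 1000 = 1.886 L
M = n / V_L = 3.117 / 1.886
M = 1.65270414 mol/L, rounded to 4 dp:

1.6527 mol/L


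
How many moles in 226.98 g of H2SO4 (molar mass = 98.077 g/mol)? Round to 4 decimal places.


n = mass / M
n = 226.98 / 98.077
n = 2.31430407 mol, rounded to 4 dp:

2.3143 mol


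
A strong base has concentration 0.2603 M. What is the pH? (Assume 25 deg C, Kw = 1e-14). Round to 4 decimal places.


A strong base dissociates completely, so [OH-] equals the given concentration.
pOH = -log10([OH-]) = -log10(0.2603) = 0.584526
pH = 14 - pOH = 14 - 0.584526
pH = 13.415474, rounded to 4 dp:

13.4155


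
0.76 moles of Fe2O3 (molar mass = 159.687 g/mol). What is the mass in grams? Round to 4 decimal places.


mass = n * M
mass = 0.76 * 159.687
mass = 121.36212 g, rounded to 4 dp:

121.3621 g
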